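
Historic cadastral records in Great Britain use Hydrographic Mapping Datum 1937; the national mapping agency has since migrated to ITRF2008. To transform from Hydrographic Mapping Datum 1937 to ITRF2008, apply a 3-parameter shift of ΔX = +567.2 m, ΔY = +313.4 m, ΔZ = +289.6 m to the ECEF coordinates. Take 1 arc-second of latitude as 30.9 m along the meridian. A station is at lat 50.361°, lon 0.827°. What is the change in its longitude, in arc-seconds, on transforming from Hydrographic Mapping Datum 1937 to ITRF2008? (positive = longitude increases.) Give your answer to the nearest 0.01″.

sin φ = 0.770079, cos φ = 0.637948, sin λ = 0.014433, cos λ = 0.999896.
East component: ΔE = −sin λ·ΔX + cos λ·ΔY = −(0.014433)(567.2) + (0.999896)(313.4) = 305.18 m.
1° of latitude spans 3600 × 30.90 = 111240 m; at latitude φ, 1° of longitude spans that × cos φ = 70965.4 m, so Δλ = 305.18 / 70965.4 × 3600 = 15.482″.

Δλ = 15.48″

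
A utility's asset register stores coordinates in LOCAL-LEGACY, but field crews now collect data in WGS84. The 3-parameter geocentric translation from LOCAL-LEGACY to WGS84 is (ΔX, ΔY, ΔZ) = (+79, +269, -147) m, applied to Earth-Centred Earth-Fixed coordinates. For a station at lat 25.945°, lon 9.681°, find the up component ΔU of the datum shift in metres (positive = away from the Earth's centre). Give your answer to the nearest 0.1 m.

The local up (radial) axis is (cos φ cos λ, cos φ sin λ, sin φ), giving ΔU = 70.026 + 40.677 − 64.314 = 46.39 m.

ΔU = 46.4 m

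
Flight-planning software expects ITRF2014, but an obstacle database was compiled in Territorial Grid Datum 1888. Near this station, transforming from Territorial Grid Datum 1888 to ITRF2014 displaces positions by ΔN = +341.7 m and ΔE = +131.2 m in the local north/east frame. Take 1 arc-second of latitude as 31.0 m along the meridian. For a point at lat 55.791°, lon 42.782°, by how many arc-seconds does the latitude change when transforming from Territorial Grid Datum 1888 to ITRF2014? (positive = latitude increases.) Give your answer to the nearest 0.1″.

Δφ = 11.0″

1″ of latitude = 31.00 m, so Δφ = 341.7 / 31.00 = 11.023″.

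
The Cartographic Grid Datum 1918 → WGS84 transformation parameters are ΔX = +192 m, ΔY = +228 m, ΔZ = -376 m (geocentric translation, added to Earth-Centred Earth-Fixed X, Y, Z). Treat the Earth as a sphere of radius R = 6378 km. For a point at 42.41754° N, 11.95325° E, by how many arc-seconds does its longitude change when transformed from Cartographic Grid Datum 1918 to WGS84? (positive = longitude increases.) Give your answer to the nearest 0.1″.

Δλ = 8.0″

sin φ = 0.674528, cos φ = 0.738249, sin λ = 0.207114, cos λ = 0.978317.
East component: ΔE = −sin λ·ΔX + cos λ·ΔY = −(0.207114)(192) + (0.978317)(228) = 183.29 m.
1° of latitude spans πR/180 = 111317 m; at latitude φ, 1° of longitude spans that × cos φ = 82179.7 m, so Δλ = 183.29 / 82179.7 × 3600 = 8.029″.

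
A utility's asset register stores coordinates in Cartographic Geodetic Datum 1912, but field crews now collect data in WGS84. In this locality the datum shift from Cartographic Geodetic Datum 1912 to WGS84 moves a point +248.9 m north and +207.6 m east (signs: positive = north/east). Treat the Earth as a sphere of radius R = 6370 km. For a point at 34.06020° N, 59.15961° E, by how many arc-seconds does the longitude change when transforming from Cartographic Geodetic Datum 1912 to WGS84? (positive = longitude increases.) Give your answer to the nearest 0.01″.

At latitude 34.06020°, cos φ = 0.828450.
One radian of longitude at latitude φ spans R cos φ, so Δλ = ΔE / (R cos φ) = 207.6 / (6370000 × 0.828450) = 3.9339e-05 rad = 8.114″.

Δλ = 8.11″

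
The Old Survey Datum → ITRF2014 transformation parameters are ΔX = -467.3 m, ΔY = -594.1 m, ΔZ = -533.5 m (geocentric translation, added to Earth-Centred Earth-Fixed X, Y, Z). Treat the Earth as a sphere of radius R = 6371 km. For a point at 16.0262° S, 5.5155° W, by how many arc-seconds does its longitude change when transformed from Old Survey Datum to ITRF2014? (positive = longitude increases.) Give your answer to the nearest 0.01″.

Δλ = -21.43″

sin φ = -0.276077, cos φ = 0.961136, sin λ = -0.096115, cos λ = 0.995370.
East component: ΔE = −sin λ·ΔX + cos λ·ΔY = −(-0.096115)(-467.3) + (0.995370)(-594.1) = -636.26 m.
1° of latitude spans πR/180 = 111195 m; at latitude φ, 1° of longitude spans that × cos φ = 106873.4 m, so Δλ = -636.26 / 106873.4 × 3600 = -21.432″.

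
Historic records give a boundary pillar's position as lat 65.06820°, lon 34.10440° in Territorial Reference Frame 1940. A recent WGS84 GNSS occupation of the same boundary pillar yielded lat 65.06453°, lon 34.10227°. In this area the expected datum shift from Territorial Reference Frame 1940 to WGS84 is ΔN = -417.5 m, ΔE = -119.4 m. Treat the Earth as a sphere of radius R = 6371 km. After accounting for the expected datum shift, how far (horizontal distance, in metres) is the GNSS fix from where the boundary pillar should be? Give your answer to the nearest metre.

22 m

Observed coordinate differences: Δφ = -0.00367°, Δλ = -0.00213°.
Converting to metres (1° lat = 111195 m, cos φ = 0.421539): observed ΔN = -408.1 m, observed ΔE = -99.8 m.
Subtracting the expected shift leaves a residual of -408.1 − (-417.5) = 9.4 m north and -99.8 − (-119.4) = 19.6 m east.
Residual distance = √(9.4² + 19.6²) = 21.7 m.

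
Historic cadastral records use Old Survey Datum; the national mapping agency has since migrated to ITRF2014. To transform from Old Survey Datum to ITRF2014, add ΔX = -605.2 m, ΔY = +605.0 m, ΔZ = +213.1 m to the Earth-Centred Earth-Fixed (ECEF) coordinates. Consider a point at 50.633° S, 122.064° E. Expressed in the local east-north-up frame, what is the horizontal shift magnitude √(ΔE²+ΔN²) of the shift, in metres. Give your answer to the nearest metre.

803 m

At φ = -50.633°, λ = 122.064°: sin φ = -0.773099, cos φ = 0.634285, sin λ = 0.847456, cos λ = -0.530866.
ΔE = −sin λ·ΔX + cos λ·ΔY = −(0.847456)·(-605.2) + (-0.530866)·(605.0) = 191.71 m.
ΔN = −sin φ cos λ·ΔX − sin φ sin λ·ΔY + cos φ·ΔZ = −(-0.773099)(-0.530866)(-605.2) − (-0.773099)(0.847456)(605.0) + (0.634285)(213.1) = 779.92 m.
Horizontal magnitude = √(ΔE² + ΔN²) = √(191.71² + 779.92²) = 803.14 m.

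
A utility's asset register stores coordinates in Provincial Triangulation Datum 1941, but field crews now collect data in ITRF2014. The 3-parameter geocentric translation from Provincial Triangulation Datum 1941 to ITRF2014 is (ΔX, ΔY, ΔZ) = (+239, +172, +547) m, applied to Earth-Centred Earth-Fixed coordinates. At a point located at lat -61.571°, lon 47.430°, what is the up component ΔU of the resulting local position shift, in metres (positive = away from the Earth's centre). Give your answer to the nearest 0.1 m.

At φ = -61.571°, λ = 47.430°: sin φ = -0.879408, cos φ = 0.476069, sin λ = 0.736451, cos λ = 0.676490.
ΔU = cos φ cos λ·ΔX + cos φ sin λ·ΔY + sin φ·ΔZ = (0.476069)(0.676490)(239) + (0.476069)(0.736451)(172) + (-0.879408)(547) = -343.76 m.

ΔU = -343.8 m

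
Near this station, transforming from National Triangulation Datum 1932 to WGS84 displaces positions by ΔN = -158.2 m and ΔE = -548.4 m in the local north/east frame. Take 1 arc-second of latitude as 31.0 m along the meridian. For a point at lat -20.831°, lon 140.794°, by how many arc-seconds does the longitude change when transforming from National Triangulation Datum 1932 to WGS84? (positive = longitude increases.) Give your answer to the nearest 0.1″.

At latitude -20.831°, cos φ = 0.934633.
1″ of longitude at this latitude = 31.00 × cos φ = 28.9736 m, so Δλ = -548.4 / 28.9736 = -18.928″.

Δλ = -18.9″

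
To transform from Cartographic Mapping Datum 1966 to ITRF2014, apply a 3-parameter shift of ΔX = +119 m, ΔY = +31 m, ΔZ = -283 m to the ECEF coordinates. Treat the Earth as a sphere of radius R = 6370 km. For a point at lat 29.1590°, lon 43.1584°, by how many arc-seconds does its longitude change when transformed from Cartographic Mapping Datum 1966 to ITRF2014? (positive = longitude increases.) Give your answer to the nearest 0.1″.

sin φ = 0.487235, cos φ = 0.873271, sin λ = 0.684018, cos λ = 0.729465.
East component: ΔE = −sin λ·ΔX + cos λ·ΔY = −(0.684018)(119) + (0.729465)(31) = -58.78 m.
1° of latitude spans πR/180 = 111177 m; at latitude φ, 1° of longitude spans that × cos φ = 97088.1 m, so Δλ = -58.78 / 97088.1 × 3600 = -2.180″.

Δλ = -2.2″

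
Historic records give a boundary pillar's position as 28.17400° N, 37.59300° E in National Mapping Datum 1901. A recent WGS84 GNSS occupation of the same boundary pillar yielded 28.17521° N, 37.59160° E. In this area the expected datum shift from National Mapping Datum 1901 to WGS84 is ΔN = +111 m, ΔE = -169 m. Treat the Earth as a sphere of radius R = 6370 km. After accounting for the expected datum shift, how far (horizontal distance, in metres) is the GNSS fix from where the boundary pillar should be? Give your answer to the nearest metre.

Observed coordinate differences: Δφ = +0.00121°, Δλ = -0.00140°.
Converting to metres (1° lat = 111177 m, cos φ = 0.881518): observed ΔN = 134.5 m, observed ΔE = -137.2 m.
Subtracting the expected shift leaves a residual of 134.5 − (111) = 23.5 m north and -137.2 − (-169) = 31.8 m east.
Residual distance = √(23.5² + 31.8²) = 39.6 m.

40 m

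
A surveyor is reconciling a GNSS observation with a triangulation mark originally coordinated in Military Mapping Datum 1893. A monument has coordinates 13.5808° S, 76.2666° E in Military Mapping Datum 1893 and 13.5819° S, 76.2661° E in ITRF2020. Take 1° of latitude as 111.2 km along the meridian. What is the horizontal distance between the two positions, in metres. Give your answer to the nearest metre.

134 m

Δφ = -13.5819° − -13.5808° = -0.0011°; Δλ = 76.2661° − 76.2666° = -0.0005°.
ΔN = Δφ × 111200 = -122.3 m; ΔE = Δλ × 111200 × cos(-13.5808°) = -0.0005 × 111200 × 0.972040 = -54.0 m.
Distance = √(ΔE² + ΔN²) = √((-54.0)² + (-122.3)²) = 133.7 m.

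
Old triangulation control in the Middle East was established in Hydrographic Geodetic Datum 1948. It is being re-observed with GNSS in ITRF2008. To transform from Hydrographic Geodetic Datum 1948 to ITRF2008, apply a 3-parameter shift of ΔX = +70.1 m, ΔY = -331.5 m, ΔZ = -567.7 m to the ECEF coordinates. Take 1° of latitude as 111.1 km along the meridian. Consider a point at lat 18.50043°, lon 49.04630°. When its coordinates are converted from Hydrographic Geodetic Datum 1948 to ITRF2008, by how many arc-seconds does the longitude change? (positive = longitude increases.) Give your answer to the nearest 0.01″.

Δλ = -9.23″

sin φ = 0.317312, cos φ = 0.948321, sin λ = 0.755239, cos λ = 0.655449.
East component: ΔE = −sin λ·ΔX + cos λ·ΔY = −(0.755239)(70.1) + (0.655449)(-331.5) = -270.22 m.
1° of latitude spans 111100 m; at latitude φ, 1° of longitude spans that × cos φ = 105358.5 m, so Δλ = -270.22 / 105358.5 × 3600 = -9.233″.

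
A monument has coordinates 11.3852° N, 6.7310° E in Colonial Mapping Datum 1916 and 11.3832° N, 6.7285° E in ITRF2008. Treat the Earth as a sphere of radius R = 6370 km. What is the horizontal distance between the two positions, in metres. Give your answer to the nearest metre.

Δφ = 11.3832° − 11.3852° = -0.0020°; Δλ = 6.7285° − 6.7310° = -0.0025°.
1° along a meridian = πR/180 = 111177 m.
ΔN = Δφ × 111177 = -222.4 m; ΔE = Δλ × 111177 × cos(11.3852°) = -0.0025 × 111177 × 0.980322 = -272.5 m.
Distance = √(ΔE² + ΔN²) = √((-272.5)² + (-222.4)²) = 351.7 m.

352 m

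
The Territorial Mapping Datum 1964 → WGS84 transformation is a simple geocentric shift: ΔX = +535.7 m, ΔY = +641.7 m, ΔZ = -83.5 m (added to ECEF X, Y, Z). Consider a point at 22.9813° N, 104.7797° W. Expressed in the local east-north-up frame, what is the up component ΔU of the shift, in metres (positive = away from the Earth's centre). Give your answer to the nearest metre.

ΔU = -730 m

The local up (radial) axis is (cos φ cos λ, cos φ sin λ, sin φ), giving ΔU = -125.812 − 571.223 − 32.601 = -729.64 m.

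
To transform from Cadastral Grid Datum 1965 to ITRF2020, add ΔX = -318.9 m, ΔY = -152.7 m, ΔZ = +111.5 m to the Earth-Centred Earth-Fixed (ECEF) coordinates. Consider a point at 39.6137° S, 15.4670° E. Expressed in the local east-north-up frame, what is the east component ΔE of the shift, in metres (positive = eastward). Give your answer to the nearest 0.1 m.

The local east axis at (φ, λ) is (−sin λ, cos λ, 0), so ΔE = −sin(15.4670°)·(-318.9) + cos(15.4670°)·(-152.7) = -62.12 m.

ΔE = -62.1 m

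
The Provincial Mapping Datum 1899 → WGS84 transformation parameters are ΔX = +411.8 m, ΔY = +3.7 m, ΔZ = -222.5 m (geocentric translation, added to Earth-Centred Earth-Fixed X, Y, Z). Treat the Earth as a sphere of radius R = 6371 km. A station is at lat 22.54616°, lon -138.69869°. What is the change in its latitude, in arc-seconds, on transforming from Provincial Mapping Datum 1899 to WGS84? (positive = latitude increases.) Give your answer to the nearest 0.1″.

Δφ = -2.8″

sin φ = 0.383428, cos φ = 0.923571, sin λ = -0.660019, cos λ = -0.751249.
North component: ΔN = −sin φ cos λ·ΔX − sin φ sin λ·ΔY + cos φ·ΔZ = −(0.383428)(-0.751249)(411.8) − (0.383428)(-0.660019)(3.7) + (0.923571)(-222.5) = -85.94 m.
1° of latitude spans πR/180 = 111195 m, so Δφ = -85.94 / 111195 × 3600 = -2.782″.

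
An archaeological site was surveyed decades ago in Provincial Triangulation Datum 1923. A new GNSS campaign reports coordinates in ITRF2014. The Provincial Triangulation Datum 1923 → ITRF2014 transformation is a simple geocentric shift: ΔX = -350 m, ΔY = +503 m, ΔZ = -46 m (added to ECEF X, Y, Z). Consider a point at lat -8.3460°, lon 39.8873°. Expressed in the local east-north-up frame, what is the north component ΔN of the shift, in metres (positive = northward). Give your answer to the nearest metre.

At φ = -8.3460°, λ = 39.8873°: sin φ = -0.145151, cos φ = 0.989410, sin λ = 0.641280, cos λ = 0.767307.
ΔN = −sin φ cos λ·ΔX − sin φ sin λ·ΔY + cos φ·ΔZ = −(-0.145151)(0.767307)(-350) − (-0.145151)(0.641280)(503) + (0.989410)(-46) = -37.67 m.

ΔN = -38 m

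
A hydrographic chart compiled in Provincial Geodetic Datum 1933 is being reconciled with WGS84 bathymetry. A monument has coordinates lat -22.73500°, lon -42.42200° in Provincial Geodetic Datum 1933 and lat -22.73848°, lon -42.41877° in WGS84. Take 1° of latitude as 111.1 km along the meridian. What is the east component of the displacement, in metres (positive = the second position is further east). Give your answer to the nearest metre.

Δφ = -22.73848° − -22.73500° = -0.00348°; Δλ = -42.41877° − -42.42200° = +0.00323°.
ΔN = Δφ × 111100 = -386.6 m; ΔE = Δλ × 111100 × cos(-22.73500°) = +0.00323 × 111100 × 0.922302 = 331.0 m.

ΔE = 331 m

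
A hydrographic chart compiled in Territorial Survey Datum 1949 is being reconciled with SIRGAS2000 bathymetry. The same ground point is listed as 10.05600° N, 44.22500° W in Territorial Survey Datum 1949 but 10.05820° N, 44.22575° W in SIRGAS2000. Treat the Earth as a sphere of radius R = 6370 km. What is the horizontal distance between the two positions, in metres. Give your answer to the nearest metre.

Δφ = 10.05820° − 10.05600° = +0.00220°; Δλ = -44.22575° − -44.22500° = -0.00075°.
1° along a meridian = πR/180 = 111177 m.
ΔN = Δφ × 111177 = 244.6 m; ΔE = Δλ × 111177 × cos(10.05600°) = -0.00075 × 111177 × 0.984638 = -82.1 m.
Distance = √(ΔE² + ΔN²) = √((-82.1)² + 244.6²) = 258.0 m.

258 m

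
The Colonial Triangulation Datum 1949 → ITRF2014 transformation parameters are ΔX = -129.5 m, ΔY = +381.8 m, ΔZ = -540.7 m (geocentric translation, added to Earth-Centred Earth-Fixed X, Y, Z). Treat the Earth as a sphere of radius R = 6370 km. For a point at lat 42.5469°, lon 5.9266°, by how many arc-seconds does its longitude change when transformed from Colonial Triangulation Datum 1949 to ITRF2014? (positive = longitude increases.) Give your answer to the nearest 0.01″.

Δλ = 17.28″

sin φ = 0.676193, cos φ = 0.736724, sin λ = 0.103254, cos λ = 0.994655.
East component: ΔE = −sin λ·ΔX + cos λ·ΔY = −(0.103254)(-129.5) + (0.994655)(381.8) = 393.13 m.
1° of latitude spans πR/180 = 111177 m; at latitude φ, 1° of longitude spans that × cos φ = 81907.1 m, so Δλ = 393.13 / 81907.1 × 3600 = 17.279″.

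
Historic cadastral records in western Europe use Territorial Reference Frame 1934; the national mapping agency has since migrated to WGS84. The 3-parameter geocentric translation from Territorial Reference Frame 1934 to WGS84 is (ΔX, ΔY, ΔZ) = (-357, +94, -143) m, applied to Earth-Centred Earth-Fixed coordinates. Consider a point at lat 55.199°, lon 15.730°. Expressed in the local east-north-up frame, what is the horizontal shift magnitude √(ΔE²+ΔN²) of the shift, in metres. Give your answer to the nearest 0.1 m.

The local east axis at (φ, λ) is (−sin λ, cos λ, 0), so ΔE = −sin(15.730°)·(-357) + cos(15.730°)·94 = 187.26 m.
The local north axis is (−sin φ cos λ, −sin φ sin λ, cos φ), giving ΔN = 282.168 − 20.926 − 81.614 = 179.63 m.
Horizontal magnitude = √(ΔE² + ΔN²) = √(187.26² + 179.63²) = 259.49 m.

259.5 m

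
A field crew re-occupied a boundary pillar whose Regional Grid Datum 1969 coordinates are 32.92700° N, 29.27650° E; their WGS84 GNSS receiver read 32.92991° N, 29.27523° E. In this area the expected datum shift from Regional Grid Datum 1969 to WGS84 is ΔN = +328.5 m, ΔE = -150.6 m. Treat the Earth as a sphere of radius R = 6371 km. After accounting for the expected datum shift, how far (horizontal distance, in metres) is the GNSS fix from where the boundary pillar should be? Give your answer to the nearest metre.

Observed coordinate differences: Δφ = +0.00291°, Δλ = -0.00127°.
Converting to metres (1° lat = 111195 m, cos φ = 0.839364): observed ΔN = 323.6 m, observed ΔE = -118.5 m.
Subtracting the expected shift leaves a residual of 323.6 − (328.5) = -4.9 m north and -118.5 − (-150.6) = 32.1 m east.
Residual distance = √((-4.9)² + 32.1²) = 32.4 m.

32 m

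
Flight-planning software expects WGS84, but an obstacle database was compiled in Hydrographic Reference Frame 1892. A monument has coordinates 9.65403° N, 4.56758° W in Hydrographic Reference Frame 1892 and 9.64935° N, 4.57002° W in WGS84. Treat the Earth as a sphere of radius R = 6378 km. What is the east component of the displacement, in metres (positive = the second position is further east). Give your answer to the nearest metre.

ΔE = -268 m

Δφ = 9.64935° − 9.65403° = -0.00468°; Δλ = -4.57002° − -4.56758° = -0.00244°.
1° along a meridian = πR/180 = 111317 m.
ΔN = Δφ × 111317 = -521.0 m; ΔE = Δλ × 111317 × cos(9.65403°) = -0.00244 × 111317 × 0.985838 = -267.8 m.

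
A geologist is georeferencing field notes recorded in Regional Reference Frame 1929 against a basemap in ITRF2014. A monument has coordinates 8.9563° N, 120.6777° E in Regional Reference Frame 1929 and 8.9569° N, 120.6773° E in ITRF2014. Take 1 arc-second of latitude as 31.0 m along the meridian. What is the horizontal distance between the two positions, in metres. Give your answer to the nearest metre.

80 m

Δφ = 8.9569° − 8.9563° = +0.0006°; Δλ = 120.6773° − 120.6777° = -0.0004°.
1° of latitude = 3600 × 31.00 = 111600 m.
ΔN = Δφ × 111600 = 67.0 m; ΔE = Δλ × 111600 × cos(8.9563°) = -0.0004 × 111600 × 0.987807 = -44.1 m.
Distance = √(ΔE² + ΔN²) = √((-44.1)² + 67.0²) = 80.2 m.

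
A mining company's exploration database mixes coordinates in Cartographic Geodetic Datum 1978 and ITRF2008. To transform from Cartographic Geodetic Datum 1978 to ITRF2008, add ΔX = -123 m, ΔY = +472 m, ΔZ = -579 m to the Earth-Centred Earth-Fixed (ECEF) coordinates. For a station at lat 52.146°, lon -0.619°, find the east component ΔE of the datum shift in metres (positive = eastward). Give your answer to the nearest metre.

ΔE = 471 m

At φ = 52.146°, λ = -0.619°: sin φ = 0.789577, cos φ = 0.613651, sin λ = -0.010803, cos λ = 0.999942.
ΔE = −sin λ·ΔX + cos λ·ΔY = −(-0.010803)·(-123) + (0.999942)·(472) = 470.64 m.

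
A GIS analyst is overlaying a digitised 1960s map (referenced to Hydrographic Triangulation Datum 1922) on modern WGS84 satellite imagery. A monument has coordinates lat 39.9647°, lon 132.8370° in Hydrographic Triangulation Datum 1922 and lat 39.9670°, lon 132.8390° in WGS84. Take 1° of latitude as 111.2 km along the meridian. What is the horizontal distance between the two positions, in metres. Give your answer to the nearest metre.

Δφ = 39.9670° − 39.9647° = +0.0023°; Δλ = 132.8390° − 132.8370° = +0.0020°.
ΔN = Δφ × 111200 = 255.8 m; ΔE = Δλ × 111200 × cos(39.9647°) = +0.0020 × 111200 × 0.766440 = 170.5 m.
Distance = √(ΔE² + ΔN²) = √(170.5² + 255.8²) = 307.4 m.

307 m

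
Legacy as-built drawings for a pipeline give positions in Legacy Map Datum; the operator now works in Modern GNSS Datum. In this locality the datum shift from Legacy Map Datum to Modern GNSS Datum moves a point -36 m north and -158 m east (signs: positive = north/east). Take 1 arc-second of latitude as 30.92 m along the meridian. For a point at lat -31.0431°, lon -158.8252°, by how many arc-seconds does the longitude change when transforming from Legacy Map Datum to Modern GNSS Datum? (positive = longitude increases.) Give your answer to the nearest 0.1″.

Δλ = -6.0″

At latitude -31.0431°, cos φ = 0.856780.
1″ of longitude at this latitude = 30.92 × cos φ = 26.4916 m, so Δλ = -158.0 / 26.4916 = -5.964″.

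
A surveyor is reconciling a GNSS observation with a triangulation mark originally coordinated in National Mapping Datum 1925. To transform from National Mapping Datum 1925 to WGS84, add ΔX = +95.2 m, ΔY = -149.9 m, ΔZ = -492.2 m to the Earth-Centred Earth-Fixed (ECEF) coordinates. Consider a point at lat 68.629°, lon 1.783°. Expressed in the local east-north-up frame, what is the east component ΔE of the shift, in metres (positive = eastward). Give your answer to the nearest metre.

ΔE = -153 m

The local east axis at (φ, λ) is (−sin λ, cos λ, 0), so ΔE = −sin(1.783°)·95.2 + cos(1.783°)·(-149.9) = -152.79 m.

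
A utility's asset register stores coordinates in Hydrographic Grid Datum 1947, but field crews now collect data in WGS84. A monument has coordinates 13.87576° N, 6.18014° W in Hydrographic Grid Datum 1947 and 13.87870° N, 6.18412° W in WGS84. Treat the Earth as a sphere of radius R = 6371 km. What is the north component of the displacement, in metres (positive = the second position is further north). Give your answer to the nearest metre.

Δφ = 13.87870° − 13.87576° = +0.00294°; Δλ = -6.18412° − -6.18014° = -0.00398°.
1° along a meridian = πR/180 = 111195 m.
ΔN = Δφ × 111195 = 326.9 m; ΔE = Δλ × 111195 × cos(13.87576°) = -0.00398 × 111195 × 0.970818 = -429.6 m.

ΔN = 327 m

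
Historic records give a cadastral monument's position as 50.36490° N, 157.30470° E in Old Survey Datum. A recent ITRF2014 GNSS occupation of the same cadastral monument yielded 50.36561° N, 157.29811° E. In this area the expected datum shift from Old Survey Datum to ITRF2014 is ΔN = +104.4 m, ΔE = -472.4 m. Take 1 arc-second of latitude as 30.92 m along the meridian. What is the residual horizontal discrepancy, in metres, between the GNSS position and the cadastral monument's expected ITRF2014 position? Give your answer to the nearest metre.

Observed coordinate differences: Δφ = +0.00071°, Δλ = -0.00659°.
Converting to metres (1° lat = 111312 m, cos φ = 0.637896): observed ΔN = 79.0 m, observed ΔE = -467.9 m.
Subtracting the expected shift leaves a residual of 79.0 − (104.4) = -25.4 m north and -467.9 − (-472.4) = 4.5 m east.
Residual distance = √((-25.4)² + 4.5²) = 25.8 m.

26 m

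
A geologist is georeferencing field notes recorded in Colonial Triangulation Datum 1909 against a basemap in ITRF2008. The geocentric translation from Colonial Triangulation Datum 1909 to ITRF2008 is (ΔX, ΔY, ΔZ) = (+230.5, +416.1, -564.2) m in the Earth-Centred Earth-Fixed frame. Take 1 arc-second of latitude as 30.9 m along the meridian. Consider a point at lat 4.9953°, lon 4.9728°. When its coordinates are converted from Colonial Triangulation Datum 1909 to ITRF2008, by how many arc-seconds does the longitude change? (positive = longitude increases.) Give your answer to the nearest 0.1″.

Δλ = 12.8″

sin φ = 0.087074, cos φ = 0.996202, sin λ = 0.086683, cos λ = 0.996236.
East component: ΔE = −sin λ·ΔX + cos λ·ΔY = −(0.086683)(230.5) + (0.996236)(416.1) = 394.55 m.
1° of latitude spans 3600 × 30.90 = 111240 m; at latitude φ, 1° of longitude spans that × cos φ = 110817.5 m, so Δλ = 394.55 / 110817.5 × 3600 = 12.817″.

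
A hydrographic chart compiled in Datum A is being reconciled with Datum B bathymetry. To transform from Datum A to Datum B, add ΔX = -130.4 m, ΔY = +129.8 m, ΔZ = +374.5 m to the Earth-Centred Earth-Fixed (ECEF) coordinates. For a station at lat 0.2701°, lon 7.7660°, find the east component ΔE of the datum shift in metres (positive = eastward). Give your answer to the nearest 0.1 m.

The local east axis at (φ, λ) is (−sin λ, cos λ, 0), so ΔE = −sin(7.7660°)·(-130.4) + cos(7.7660°)·129.8 = 146.23 m.

ΔE = 146.2 m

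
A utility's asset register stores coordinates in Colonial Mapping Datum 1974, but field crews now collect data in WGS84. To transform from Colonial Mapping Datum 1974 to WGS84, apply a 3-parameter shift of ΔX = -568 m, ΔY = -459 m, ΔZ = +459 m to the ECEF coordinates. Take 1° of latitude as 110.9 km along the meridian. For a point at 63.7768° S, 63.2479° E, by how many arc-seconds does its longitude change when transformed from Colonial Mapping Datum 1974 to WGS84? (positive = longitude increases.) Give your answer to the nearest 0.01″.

sin φ = -0.897080, cos φ = 0.441869, sin λ = 0.892962, cos λ = 0.450131.
East component: ΔE = −sin λ·ΔX + cos λ·ΔY = −(0.892962)(-568) + (0.450131)(-459) = 300.59 m.
1° of latitude spans 110900 m; at latitude φ, 1° of longitude spans that × cos φ = 49003.3 m, so Δλ = 300.59 / 49003.3 × 3600 = 22.083″.

Δλ = 22.08″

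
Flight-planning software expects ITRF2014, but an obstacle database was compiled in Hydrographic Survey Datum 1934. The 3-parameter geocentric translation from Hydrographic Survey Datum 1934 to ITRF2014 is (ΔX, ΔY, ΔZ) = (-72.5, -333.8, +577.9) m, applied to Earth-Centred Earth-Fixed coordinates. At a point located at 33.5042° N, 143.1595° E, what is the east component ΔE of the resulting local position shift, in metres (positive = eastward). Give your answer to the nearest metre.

ΔE = 311 m

The local east axis at (φ, λ) is (−sin λ, cos λ, 0), so ΔE = −sin(143.1595°)·(-72.5) + cos(143.1595°)·(-333.8) = 310.61 m.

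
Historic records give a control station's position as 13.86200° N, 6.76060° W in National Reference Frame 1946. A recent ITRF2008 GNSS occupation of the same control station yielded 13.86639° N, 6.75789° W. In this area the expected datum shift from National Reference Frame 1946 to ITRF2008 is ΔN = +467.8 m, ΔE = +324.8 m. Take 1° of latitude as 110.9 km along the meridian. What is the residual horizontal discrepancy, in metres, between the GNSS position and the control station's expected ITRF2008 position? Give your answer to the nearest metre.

Observed coordinate differences: Δφ = +0.00439°, Δλ = +0.00271°.
Converting to metres (1° lat = 110900 m, cos φ = 0.970876): observed ΔN = 486.9 m, observed ΔE = 291.8 m.
Subtracting the expected shift leaves a residual of 486.9 − (467.8) = 19.1 m north and 291.8 − (324.8) = -33.0 m east.
Residual distance = √(19.1² + (-33.0)²) = 38.1 m.

38 m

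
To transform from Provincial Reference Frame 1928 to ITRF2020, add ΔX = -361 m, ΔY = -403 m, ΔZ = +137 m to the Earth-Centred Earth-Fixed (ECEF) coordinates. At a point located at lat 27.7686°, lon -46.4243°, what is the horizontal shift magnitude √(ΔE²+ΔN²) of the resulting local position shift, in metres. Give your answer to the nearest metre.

At φ = 27.7686°, λ = -46.4243°: sin φ = 0.465902, cos φ = 0.884836, sin λ = -0.724464, cos λ = 0.689312.
ΔE = −sin λ·ΔX + cos λ·ΔY = −(-0.724464)·(-361) + (0.689312)·(-403) = -539.32 m.
ΔN = −sin φ cos λ·ΔX − sin φ sin λ·ΔY + cos φ·ΔZ = −(0.465902)(0.689312)(-361) − (0.465902)(-0.724464)(-403) + (0.884836)(137) = 101.13 m.
Horizontal magnitude = √(ΔE² + ΔN²) = √((-539.32)² + 101.13²) = 548.72 m.

549 m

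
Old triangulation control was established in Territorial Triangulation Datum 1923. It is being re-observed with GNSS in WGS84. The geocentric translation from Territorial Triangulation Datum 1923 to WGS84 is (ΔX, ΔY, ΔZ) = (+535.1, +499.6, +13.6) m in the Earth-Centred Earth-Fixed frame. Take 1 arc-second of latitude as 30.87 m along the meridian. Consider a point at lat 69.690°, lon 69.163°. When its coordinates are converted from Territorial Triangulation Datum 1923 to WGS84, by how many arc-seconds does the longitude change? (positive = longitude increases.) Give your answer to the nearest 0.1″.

Δλ = -30.1″

sin φ = 0.937828, cos φ = 0.347099, sin λ = 0.934596, cos λ = 0.355711.
East component: ΔE = −sin λ·ΔX + cos λ·ΔY = −(0.934596)(535.1) + (0.355711)(499.6) = -322.39 m.
1° of latitude spans 3600 × 30.87 = 111132 m; at latitude φ, 1° of longitude spans that × cos φ = 38573.8 m, so Δλ = -322.39 / 38573.8 × 3600 = -30.088″.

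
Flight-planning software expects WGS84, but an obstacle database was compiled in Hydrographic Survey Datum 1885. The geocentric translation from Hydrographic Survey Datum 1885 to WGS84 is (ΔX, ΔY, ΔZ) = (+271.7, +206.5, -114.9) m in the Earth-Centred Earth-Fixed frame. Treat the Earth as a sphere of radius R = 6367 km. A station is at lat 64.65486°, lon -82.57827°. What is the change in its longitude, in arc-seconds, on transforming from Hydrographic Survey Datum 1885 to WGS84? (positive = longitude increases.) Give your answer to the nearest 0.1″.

Δλ = 22.4″

sin φ = 0.903746, cos φ = 0.428070, sin λ = -0.991622, cos λ = 0.129172.
East component: ΔE = −sin λ·ΔX + cos λ·ΔY = −(-0.991622)(271.7) + (0.129172)(206.5) = 296.10 m.
1° of latitude spans πR/180 = 111125 m; at latitude φ, 1° of longitude spans that × cos φ = 47569.3 m, so Δλ = 296.10 / 47569.3 × 3600 = 22.408″.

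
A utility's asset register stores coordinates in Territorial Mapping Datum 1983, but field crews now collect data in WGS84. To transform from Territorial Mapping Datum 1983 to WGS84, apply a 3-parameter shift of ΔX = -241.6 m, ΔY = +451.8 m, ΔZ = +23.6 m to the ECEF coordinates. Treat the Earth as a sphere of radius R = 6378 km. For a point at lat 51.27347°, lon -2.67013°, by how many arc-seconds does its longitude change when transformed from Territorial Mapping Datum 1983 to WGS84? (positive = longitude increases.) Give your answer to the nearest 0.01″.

sin φ = 0.780141, cos φ = 0.625604, sin λ = -0.046586, cos λ = 0.998914.
East component: ΔE = −sin λ·ΔX + cos λ·ΔY = −(-0.046586)(-241.6) + (0.998914)(451.8) = 440.05 m.
1° of latitude spans πR/180 = 111317 m; at latitude φ, 1° of longitude spans that × cos φ = 69640.4 m, so Δλ = 440.05 / 69640.4 × 3600 = 22.748″.

Δλ = 22.75″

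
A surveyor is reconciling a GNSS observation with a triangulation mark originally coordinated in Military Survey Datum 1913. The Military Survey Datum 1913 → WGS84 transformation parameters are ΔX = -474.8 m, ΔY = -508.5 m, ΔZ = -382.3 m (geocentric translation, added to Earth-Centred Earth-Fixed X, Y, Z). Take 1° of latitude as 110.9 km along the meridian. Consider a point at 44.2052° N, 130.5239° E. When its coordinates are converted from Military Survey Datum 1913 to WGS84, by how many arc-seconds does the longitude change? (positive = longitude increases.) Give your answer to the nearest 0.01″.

sin φ = 0.697230, cos φ = 0.716847, sin λ = 0.760135, cos λ = -0.649765.
East component: ΔE = −sin λ·ΔX + cos λ·ΔY = −(0.760135)(-474.8) + (-0.649765)(-508.5) = 691.32 m.
1° of latitude spans 110900 m; at latitude φ, 1° of longitude spans that × cos φ = 79498.4 m, so Δλ = 691.32 / 79498.4 × 3600 = 31.306″.

Δλ = 31.31″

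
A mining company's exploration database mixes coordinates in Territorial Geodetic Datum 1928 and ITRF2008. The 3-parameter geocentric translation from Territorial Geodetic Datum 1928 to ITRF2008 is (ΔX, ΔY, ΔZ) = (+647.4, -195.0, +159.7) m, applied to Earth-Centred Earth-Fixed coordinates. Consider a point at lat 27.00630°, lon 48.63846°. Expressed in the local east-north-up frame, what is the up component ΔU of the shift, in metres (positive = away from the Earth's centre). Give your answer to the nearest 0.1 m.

The local up (radial) axis is (cos φ cos λ, cos φ sin λ, sin φ), giving ΔU = 381.158 − 130.399 + 72.518 = 323.28 m.

ΔU = 323.3 m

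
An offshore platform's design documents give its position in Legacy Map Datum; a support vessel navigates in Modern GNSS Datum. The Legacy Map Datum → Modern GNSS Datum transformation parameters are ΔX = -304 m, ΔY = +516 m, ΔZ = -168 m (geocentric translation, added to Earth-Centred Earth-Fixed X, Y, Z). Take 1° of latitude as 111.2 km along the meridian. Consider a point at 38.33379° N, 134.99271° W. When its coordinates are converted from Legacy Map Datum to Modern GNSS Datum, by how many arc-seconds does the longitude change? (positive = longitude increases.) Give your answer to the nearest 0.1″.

Δλ = -23.9″

sin φ = 0.620242, cos φ = 0.784411, sin λ = -0.707197, cos λ = -0.707017.
East component: ΔE = −sin λ·ΔX + cos λ·ΔY = −(-0.707197)(-304) + (-0.707017)(516) = -579.81 m.
1° of latitude spans 111200 m; at latitude φ, 1° of longitude spans that × cos φ = 87226.5 m, so Δλ = -579.81 / 87226.5 × 3600 = -23.930″.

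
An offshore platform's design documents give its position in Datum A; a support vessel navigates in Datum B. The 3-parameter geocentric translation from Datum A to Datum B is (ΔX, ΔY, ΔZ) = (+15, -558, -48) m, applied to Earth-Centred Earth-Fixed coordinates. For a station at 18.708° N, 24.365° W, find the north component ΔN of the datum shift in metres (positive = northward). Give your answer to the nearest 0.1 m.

At φ = 18.708°, λ = -24.365°: sin φ = 0.320745, cos φ = 0.947166, sin λ = -0.412548, cos λ = 0.910936.
ΔN = −sin φ cos λ·ΔX − sin φ sin λ·ΔY + cos φ·ΔZ = −(0.320745)(0.910936)(15) − (0.320745)(-0.412548)(-558) + (0.947166)(-48) = -123.68 m.

ΔN = -123.7 m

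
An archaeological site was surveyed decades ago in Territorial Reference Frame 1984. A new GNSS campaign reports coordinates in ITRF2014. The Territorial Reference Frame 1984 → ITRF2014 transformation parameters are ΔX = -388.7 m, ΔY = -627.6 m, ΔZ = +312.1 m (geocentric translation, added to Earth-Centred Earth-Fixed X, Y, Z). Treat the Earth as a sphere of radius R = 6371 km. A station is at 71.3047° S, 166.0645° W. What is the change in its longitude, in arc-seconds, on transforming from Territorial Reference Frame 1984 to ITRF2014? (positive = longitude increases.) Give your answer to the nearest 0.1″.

Δλ = 52.1″

sin φ = -0.947237, cos φ = 0.320535, sin λ = -0.240829, cos λ = -0.970567.
East component: ΔE = −sin λ·ΔX + cos λ·ΔY = −(-0.240829)(-388.7) + (-0.970567)(-627.6) = 515.52 m.
1° of latitude spans πR/180 = 111195 m; at latitude φ, 1° of longitude spans that × cos φ = 35641.9 m, so Δλ = 515.52 / 35641.9 × 3600 = 52.070″.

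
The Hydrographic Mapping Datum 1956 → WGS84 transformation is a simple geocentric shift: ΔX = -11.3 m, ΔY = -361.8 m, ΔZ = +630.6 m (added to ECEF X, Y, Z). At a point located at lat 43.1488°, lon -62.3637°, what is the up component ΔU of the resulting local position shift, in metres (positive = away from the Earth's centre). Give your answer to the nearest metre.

At φ = 43.1488°, λ = -62.3637°: sin φ = 0.683895, cos φ = 0.729580, sin λ = -0.885910, cos λ = 0.463857.
ΔU = cos φ cos λ·ΔX + cos φ sin λ·ΔY + sin φ·ΔZ = (0.729580)(0.463857)(-11.3) + (0.729580)(-0.885910)(-361.8) + (0.683895)(630.6) = 661.29 m.

ΔU = 661 m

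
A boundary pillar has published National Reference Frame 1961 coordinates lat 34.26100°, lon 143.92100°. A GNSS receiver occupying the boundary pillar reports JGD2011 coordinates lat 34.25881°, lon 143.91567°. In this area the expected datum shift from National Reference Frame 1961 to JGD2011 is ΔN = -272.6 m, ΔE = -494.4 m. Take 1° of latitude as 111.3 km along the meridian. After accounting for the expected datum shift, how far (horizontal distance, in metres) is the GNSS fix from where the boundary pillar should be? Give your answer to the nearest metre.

Observed coordinate differences: Δφ = -0.00219°, Δλ = -0.00533°.
Converting to metres (1° lat = 111300 m, cos φ = 0.826482): observed ΔN = -243.7 m, observed ΔE = -490.3 m.
Subtracting the expected shift leaves a residual of -243.7 − (-272.6) = 28.9 m north and -490.3 − (-494.4) = 4.1 m east.
Residual distance = √(28.9² + 4.1²) = 29.1 m.

29 m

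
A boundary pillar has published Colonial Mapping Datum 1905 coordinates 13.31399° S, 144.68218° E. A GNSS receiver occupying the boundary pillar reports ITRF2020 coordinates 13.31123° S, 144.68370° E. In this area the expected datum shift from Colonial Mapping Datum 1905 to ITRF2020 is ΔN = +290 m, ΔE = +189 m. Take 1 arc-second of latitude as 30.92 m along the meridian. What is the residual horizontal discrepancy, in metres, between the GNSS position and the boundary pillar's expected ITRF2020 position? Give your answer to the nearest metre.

30 m

Observed coordinate differences: Δφ = +0.00276°, Δλ = +0.00152°.
Converting to metres (1° lat = 111312 m, cos φ = 0.973123): observed ΔN = 307.2 m, observed ΔE = 164.6 m.
Subtracting the expected shift leaves a residual of 307.2 − (290) = 17.2 m north and 164.6 − (189) = -24.4 m east.
Residual distance = √(17.2² + (-24.4)²) = 29.8 m.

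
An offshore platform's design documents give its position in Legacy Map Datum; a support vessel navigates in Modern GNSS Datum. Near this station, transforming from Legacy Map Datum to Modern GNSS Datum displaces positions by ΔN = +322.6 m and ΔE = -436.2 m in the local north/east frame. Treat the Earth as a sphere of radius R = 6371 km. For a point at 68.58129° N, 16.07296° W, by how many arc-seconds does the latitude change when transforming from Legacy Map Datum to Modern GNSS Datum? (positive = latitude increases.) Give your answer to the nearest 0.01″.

On a sphere of radius R, 1 rad of latitude = R, so Δφ = ΔN / R = 322.6 / 6371000 = 5.0636e-05 rad = 10.444″.

Δφ = 10.44″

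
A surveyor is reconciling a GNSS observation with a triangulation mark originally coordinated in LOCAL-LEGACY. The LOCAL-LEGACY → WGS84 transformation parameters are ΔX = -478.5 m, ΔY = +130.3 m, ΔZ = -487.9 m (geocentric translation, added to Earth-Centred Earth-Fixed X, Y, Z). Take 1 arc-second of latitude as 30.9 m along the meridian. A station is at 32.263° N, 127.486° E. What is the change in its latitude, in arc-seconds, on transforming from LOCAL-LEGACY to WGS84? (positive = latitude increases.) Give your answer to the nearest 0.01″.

Δφ = -20.17″

sin φ = 0.533806, cos φ = 0.845607, sin λ = 0.793502, cos λ = -0.608568.
North component: ΔN = −sin φ cos λ·ΔX − sin φ sin λ·ΔY + cos φ·ΔZ = −(0.533806)(-0.608568)(-478.5) − (0.533806)(0.793502)(130.3) + (0.845607)(-487.9) = -623.21 m.
1° of latitude spans 3600 × 30.90 = 111240 m, so Δφ = -623.21 / 111240 × 3600 = -20.169″.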